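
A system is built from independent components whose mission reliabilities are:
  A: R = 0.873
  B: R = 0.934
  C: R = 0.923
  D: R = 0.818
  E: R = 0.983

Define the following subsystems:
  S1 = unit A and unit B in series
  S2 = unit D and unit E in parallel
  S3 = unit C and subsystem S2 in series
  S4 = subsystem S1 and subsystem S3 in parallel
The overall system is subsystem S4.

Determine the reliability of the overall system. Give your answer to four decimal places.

0.9853

Series (A and B): 0.873000 × 0.934000 = 0.815382
Parallel (D and E): 1 − (1 − 0.818000)(1 − 0.983000) = 0.996906
Series (C and [0.996906]): 0.923000 × 0.996906 = 0.920144
Parallel ([0.815382] and [0.920144]): 1 − (1 − 0.815382)(1 − 0.920144) = 0.9853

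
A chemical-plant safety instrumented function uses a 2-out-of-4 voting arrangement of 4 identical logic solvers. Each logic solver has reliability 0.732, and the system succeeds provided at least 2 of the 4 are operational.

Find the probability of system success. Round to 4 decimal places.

0.9385

R = Σ_{i=2}^{4} C(4,i) p^i (1−p)^{4−i} with p = 0.732
C(4,2)·0.732^2·0.268^2 = 0.230910
C(4,3)·0.732^3·0.268^1 = 0.420463
C(4,4)·0.732^4·0.268^0 = 0.287107
Sum = 0.9385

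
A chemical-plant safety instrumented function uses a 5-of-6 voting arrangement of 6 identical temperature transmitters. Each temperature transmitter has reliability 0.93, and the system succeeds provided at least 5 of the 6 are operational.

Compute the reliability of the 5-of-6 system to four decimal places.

R = Σ_{i=5}^{6} C(6,i) p^i (1−p)^{6−i} with p = 0.93
C(6,5)·0.93^5·0.07^1 = 0.292189
C(6,6)·0.93^6·0.07^0 = 0.646990
Sum = 0.9392

0.9392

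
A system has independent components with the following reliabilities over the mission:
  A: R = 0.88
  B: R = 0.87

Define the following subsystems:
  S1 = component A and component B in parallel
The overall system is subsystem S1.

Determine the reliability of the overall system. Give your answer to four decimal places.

0.9844

Parallel (A and B): 1 − (1 − 0.880000)(1 − 0.870000) = 0.9844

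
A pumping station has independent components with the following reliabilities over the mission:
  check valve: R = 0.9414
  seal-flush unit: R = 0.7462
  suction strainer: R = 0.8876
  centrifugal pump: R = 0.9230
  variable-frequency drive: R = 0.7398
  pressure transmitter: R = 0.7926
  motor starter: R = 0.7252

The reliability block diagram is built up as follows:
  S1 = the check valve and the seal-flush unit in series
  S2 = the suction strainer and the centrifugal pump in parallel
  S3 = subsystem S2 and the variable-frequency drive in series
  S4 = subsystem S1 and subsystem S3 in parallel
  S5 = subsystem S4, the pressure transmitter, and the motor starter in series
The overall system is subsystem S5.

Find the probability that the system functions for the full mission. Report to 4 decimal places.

0.5292

Series (check valve and seal-flush unit): 0.941400 × 0.746200 = 0.702473
Parallel (suction strainer and centrifugal pump): 1 − (1 − 0.887600)(1 − 0.923000) = 0.991345
Series ([0.991345] and variable-frequency drive): 0.991345 × 0.739800 = 0.733397
Parallel ([0.702473] and [0.733397]): 1 − (1 − 0.702473)(1 − 0.733397) = 0.920678
Series ([0.920678], pressure transmitter, and motor starter): 0.920678 × 0.792600 × 0.725200 = 0.5292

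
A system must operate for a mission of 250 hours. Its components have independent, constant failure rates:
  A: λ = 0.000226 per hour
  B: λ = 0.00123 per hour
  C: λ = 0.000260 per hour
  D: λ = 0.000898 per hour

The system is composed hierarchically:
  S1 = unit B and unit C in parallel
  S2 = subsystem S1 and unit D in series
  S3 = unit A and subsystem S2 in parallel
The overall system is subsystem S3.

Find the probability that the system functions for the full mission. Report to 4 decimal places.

R(A) = exp(−0.000226 × 250) = 0.945066
R(B) = exp(−0.00123 × 250) = 0.735283
R(C) = exp(−0.000260 × 250) = 0.937067
R(D) = exp(−0.000898 × 250) = 0.798916
Parallel (B and C): 1 − (1 − 0.735283)(1 − 0.937067) = 0.983341
Series ([0.983341] and D): 0.983341 × 0.798916 = 0.785607
Parallel (A and [0.785607]): 1 − (1 − 0.945066)(1 − 0.785607) = 0.9882

0.9882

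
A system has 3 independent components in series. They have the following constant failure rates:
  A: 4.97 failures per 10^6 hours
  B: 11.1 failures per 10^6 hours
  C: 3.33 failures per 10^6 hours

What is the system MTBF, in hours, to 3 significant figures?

Series of exponential components: λ_sys = Σ λ_i
λ_sys = 0.00000497 + 0.0000111 + 0.00000333 = 1.9400e-05 /h
MTBF = 1 / λ_sys = 51500 h

51500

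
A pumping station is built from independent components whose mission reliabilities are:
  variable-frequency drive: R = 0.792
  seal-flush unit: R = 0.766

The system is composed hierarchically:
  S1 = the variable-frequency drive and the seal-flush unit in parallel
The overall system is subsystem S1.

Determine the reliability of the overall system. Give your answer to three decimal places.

0.951

Parallel (variable-frequency drive and seal-flush unit): 1 − (1 − 0.79200)(1 − 0.76600) = 0.951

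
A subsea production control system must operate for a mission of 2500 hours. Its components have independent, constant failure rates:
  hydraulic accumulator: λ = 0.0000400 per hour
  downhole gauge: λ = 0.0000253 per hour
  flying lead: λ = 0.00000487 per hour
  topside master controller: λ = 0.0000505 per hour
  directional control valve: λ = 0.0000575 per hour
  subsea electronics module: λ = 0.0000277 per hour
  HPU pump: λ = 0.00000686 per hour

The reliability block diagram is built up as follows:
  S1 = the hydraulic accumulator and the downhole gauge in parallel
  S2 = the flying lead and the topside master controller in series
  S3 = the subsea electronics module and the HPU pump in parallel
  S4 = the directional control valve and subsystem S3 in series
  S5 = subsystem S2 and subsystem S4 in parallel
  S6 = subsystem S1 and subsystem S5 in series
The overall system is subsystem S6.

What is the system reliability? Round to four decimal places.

0.9768

R(hydraulic accumulator) = exp(−0.0000400 × 2500) = 0.904837
R(downhole gauge) = exp(−0.0000253 × 2500) = 0.938709
R(flying lead) = exp(−0.00000487 × 2500) = 0.987899
R(topside master controller) = exp(−0.0000505 × 2500) = 0.881394
R(directional control valve) = exp(−0.0000575 × 2500) = 0.866104
R(subsea electronics module) = exp(−0.0000277 × 2500) = 0.933093
R(HPU pump) = exp(−0.00000686 × 2500) = 0.982996
Parallel (hydraulic accumulator and downhole gauge): 1 − (1 − 0.904837)(1 − 0.938709) = 0.994167
Series (flying lead and topside master controller): 0.987899 × 0.881394 = 0.870728
Parallel (subsea electronics module and HPU pump): 1 − (1 − 0.933093)(1 − 0.982996) = 0.998862
Series (directional control valve and [0.998862]): 0.866104 × 0.998862 = 0.865118
Parallel ([0.870728] and [0.865118]): 1 − (1 − 0.870728)(1 − 0.865118) = 0.982564
Series ([0.994167] and [0.982564]): 0.994167 × 0.982564 = 0.9768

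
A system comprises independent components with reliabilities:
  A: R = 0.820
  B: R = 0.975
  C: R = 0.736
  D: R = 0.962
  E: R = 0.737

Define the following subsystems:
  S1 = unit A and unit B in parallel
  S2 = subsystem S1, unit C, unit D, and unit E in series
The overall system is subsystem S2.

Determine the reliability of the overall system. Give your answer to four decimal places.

Parallel (A and B): 1 − (1 − 0.820000)(1 − 0.975000) = 0.995500
Series ([0.995500], C, D, and E): 0.995500 × 0.736000 × 0.962000 × 0.737000 = 0.5195

0.5195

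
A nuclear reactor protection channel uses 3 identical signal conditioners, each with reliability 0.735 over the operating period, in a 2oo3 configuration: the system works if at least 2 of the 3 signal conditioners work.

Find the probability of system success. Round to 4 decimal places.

R = Σ_{i=2}^{3} C(3,i) p^i (1−p)^{3−i} with p = 0.735
C(3,2)·0.735^2·0.265^1 = 0.429479
C(3,3)·0.735^3·0.265^0 = 0.397065
Sum = 0.8265

0.8265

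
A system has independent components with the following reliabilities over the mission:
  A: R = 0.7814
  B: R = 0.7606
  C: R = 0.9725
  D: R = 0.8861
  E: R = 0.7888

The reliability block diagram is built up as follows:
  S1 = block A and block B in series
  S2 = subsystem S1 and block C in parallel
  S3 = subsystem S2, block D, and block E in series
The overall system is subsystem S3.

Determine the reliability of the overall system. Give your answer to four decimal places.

Series (A and B): 0.781400 × 0.760600 = 0.594333
Parallel ([0.594333] and C): 1 − (1 − 0.594333)(1 − 0.972500) = 0.988844
Series ([0.988844], D, and E): 0.988844 × 0.886100 × 0.788800 = 0.6912

0.6912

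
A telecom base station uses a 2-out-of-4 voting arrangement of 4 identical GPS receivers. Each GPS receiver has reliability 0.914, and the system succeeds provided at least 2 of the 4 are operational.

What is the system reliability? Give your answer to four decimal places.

0.9976

R = Σ_{i=2}^{4} C(4,i) p^i (1−p)^{4−i} with p = 0.914
C(4,2)·0.914^2·0.086^2 = 0.037072
C(4,3)·0.914^3·0.086^1 = 0.262662
C(4,4)·0.914^4·0.086^0 = 0.697886
Sum = 0.9976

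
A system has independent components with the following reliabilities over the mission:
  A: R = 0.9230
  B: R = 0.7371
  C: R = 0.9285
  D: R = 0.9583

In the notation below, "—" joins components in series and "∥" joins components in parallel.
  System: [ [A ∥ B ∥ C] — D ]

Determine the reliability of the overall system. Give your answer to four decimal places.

0.9569

Parallel (A, B, and C): 1 − (1 − 0.923000)(1 − 0.737100)(1 − 0.928500) = 0.998553
Series ([0.998553] and D): 0.998553 × 0.958300 = 0.9569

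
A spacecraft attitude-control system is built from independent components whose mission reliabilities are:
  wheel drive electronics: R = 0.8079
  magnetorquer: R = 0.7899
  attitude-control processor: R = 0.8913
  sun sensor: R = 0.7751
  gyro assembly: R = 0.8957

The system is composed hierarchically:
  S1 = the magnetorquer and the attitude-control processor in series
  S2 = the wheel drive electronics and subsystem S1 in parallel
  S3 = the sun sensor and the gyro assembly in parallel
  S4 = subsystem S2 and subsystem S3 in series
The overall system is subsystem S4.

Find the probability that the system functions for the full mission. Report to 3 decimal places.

Series (magnetorquer and attitude-control processor): 0.78990 × 0.89130 = 0.70404
Parallel (wheel drive electronics and [0.70404]): 1 − (1 − 0.80790)(1 − 0.70404) = 0.94315
Parallel (sun sensor and gyro assembly): 1 − (1 − 0.77510)(1 − 0.89570) = 0.97654
Series ([0.94315] and [0.97654]): 0.94315 × 0.97654 = 0.921

0.921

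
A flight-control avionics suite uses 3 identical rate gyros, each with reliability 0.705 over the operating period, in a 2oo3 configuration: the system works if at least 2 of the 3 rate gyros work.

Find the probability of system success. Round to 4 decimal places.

R = Σ_{i=2}^{3} C(3,i) p^i (1−p)^{3−i} with p = 0.705
C(3,2)·0.705^2·0.295^1 = 0.439867
C(3,3)·0.705^3·0.295^0 = 0.350403
Sum = 0.7903

0.7903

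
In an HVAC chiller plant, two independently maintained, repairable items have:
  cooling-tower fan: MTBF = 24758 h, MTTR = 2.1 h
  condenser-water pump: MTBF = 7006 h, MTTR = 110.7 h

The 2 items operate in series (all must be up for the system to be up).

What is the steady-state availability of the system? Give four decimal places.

0.9844

A(cooling-tower fan) = MTBF/(MTBF+MTTR) = 24758/(24758+2.1) = 0.999915
A(condenser-water pump) = MTBF/(MTBF+MTTR) = 7006/(7006+110.7) = 0.984445
Series availability: 0.999915 × 0.984445 = 0.9844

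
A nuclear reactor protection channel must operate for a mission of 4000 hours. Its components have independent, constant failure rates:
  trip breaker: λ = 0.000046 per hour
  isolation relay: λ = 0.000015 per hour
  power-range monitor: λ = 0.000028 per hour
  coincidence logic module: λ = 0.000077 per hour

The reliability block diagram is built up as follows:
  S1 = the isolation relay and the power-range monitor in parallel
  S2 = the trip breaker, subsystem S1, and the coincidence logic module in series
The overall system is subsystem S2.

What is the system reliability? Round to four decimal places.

0.6076

R(trip breaker) = exp(−0.000046 × 4000) = 0.831936
R(isolation relay) = exp(−0.000015 × 4000) = 0.941765
R(power-range monitor) = exp(−0.000028 × 4000) = 0.894044
R(coincidence logic module) = exp(−0.000077 × 4000) = 0.734915
Parallel (isolation relay and power-range monitor): 1 − (1 − 0.941765)(1 − 0.894044) = 0.993830
Series (trip breaker, [0.993830], and coincidence logic module): 0.831936 × 0.993830 × 0.734915 = 0.6076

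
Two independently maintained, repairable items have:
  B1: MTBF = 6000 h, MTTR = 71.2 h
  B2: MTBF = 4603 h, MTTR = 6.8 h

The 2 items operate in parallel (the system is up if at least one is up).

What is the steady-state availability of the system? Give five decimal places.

A(B1) = MTBF/(MTBF+MTTR) = 6000/(6000+71.2) = 0.988272
A(B2) = MTBF/(MTBF+MTTR) = 4603/(4603+6.8) = 0.998525
Parallel availability: 1 − (1 − 0.988272)(1 − 0.998525) = 0.99998

0.99998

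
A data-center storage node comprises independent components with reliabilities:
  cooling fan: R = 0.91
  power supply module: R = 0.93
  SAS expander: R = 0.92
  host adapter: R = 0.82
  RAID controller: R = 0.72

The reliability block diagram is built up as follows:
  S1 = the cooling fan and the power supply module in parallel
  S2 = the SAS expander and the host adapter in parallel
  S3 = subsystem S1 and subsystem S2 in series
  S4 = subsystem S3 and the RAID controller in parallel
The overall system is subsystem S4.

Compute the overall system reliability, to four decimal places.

Parallel (cooling fan and power supply module): 1 − (1 − 0.910000)(1 − 0.930000) = 0.993700
Parallel (SAS expander and host adapter): 1 − (1 − 0.920000)(1 − 0.820000) = 0.985600
Series ([0.993700] and [0.985600]): 0.993700 × 0.985600 = 0.979391
Parallel ([0.979391] and RAID controller): 1 − (1 − 0.979391)(1 − 0.720000) = 0.9942

0.9942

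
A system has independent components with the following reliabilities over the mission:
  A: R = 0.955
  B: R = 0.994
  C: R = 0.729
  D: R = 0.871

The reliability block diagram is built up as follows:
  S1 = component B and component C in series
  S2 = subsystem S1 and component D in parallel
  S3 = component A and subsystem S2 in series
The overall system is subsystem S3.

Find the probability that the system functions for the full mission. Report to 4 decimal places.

0.9211

Series (B and C): 0.994000 × 0.729000 = 0.724626
Parallel ([0.724626] and D): 1 − (1 − 0.724626)(1 − 0.871000) = 0.964477
Series (A and [0.964477]): 0.955000 × 0.964477 = 0.9211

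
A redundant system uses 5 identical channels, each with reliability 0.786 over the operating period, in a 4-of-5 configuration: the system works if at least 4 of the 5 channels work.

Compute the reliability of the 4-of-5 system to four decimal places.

R = Σ_{i=4}^{5} C(5,i) p^i (1−p)^{5−i} with p = 0.786
C(5,4)·0.786^4·0.214^1 = 0.408389
C(5,5)·0.786^5·0.214^0 = 0.299994
Sum = 0.7084

0.7084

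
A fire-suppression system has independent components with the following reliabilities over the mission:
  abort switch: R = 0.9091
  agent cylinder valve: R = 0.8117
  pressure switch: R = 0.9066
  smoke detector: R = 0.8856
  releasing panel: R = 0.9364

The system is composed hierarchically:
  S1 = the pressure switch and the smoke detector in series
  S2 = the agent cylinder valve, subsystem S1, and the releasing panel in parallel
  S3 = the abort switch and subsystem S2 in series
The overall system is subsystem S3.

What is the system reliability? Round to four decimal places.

Series (pressure switch and smoke detector): 0.906600 × 0.885600 = 0.802885
Parallel (agent cylinder valve, [0.802885], and releasing panel): 1 − (1 − 0.811700)(1 − 0.802885)(1 − 0.936400) = 0.997639
Series (abort switch and [0.997639]): 0.909100 × 0.997639 = 0.9070

0.9070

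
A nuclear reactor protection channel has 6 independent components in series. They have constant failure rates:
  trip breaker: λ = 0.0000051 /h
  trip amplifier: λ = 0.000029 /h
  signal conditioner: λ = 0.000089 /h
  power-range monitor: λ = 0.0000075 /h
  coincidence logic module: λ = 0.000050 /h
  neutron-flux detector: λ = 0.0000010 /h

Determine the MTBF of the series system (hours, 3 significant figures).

5510

Series of exponential components: λ_sys = Σ λ_i
λ_sys = 0.0000051 + 0.000029 + 0.000089 + 0.0000075 + 0.000050 + 0.0000010 = 1.8160e-04 /h
MTBF = 1 / λ_sys = 5510 h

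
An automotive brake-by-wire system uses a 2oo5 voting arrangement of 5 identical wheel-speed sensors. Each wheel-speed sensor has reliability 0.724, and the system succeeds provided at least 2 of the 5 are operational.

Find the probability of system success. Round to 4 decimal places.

0.9774

R = Σ_{i=2}^{5} C(5,i) p^i (1−p)^{5−i} with p = 0.724
C(5,2)·0.724^2·0.276^3 = 0.110206
C(5,3)·0.724^3·0.276^2 = 0.289091
C(5,4)·0.724^4·0.276^1 = 0.379169
C(5,5)·0.724^5·0.276^0 = 0.198927
Sum = 0.9774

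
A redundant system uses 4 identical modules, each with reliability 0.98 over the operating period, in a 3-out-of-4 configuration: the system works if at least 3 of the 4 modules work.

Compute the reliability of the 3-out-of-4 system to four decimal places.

R = Σ_{i=3}^{4} C(4,i) p^i (1−p)^{4−i} with p = 0.98
C(4,3)·0.98^3·0.02^1 = 0.075295
C(4,4)·0.98^4·0.02^0 = 0.922368
Sum = 0.9977

0.9977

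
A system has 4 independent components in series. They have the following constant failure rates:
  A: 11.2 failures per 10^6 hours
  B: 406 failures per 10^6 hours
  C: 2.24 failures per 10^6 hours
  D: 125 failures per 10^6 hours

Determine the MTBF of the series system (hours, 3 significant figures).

1840

Series of exponential components: λ_sys = Σ λ_i
λ_sys = 0.0000112 + 0.000406 + 0.00000224 + 0.000125 = 5.4444e-04 /h
MTBF = 1 / λ_sys = 1840 h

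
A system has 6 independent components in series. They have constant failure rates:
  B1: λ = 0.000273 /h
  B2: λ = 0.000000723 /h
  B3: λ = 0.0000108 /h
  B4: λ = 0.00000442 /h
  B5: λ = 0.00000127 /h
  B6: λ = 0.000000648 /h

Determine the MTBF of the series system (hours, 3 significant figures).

3440

Series of exponential components: λ_sys = Σ λ_i
λ_sys = 0.000273 + 0.000000723 + 0.0000108 + 0.00000442 + 0.00000127 + 0.000000648 = 2.9086e-04 /h
MTBF = 1 / λ_sys = 3440 h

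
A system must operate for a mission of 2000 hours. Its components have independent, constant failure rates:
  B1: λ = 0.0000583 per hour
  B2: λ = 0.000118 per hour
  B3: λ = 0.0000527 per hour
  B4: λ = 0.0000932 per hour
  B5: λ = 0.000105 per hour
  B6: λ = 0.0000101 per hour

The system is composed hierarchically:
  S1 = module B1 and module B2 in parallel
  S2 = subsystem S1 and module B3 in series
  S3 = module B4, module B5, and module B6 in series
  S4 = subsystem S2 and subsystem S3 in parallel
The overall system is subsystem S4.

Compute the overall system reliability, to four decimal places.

0.9588

R(B1) = exp(−0.0000583 × 2000) = 0.889941
R(B2) = exp(−0.000118 × 2000) = 0.789781
R(B3) = exp(−0.0000527 × 2000) = 0.899964
R(B4) = exp(−0.0000932 × 2000) = 0.829942
R(B5) = exp(−0.000105 × 2000) = 0.810584
R(B6) = exp(−0.0000101 × 2000) = 0.980003
Parallel (B1 and B2): 1 − (1 − 0.889941)(1 − 0.789781) = 0.976864
Series ([0.976864] and B3): 0.976864 × 0.899964 = 0.879142
Series (B4, B5, and B6): 0.829942 × 0.810584 × 0.980003 = 0.659285
Parallel ([0.879142] and [0.659285]): 1 − (1 − 0.879142)(1 − 0.659285) = 0.9588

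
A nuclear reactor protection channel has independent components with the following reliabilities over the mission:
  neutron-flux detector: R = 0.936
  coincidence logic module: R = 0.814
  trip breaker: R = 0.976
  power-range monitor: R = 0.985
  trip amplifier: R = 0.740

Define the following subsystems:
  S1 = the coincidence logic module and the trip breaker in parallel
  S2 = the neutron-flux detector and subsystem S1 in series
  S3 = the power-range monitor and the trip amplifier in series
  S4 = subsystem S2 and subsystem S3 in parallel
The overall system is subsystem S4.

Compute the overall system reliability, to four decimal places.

Parallel (coincidence logic module and trip breaker): 1 − (1 − 0.814000)(1 − 0.976000) = 0.995536
Series (neutron-flux detector and [0.995536]): 0.936000 × 0.995536 = 0.931822
Series (power-range monitor and trip amplifier): 0.985000 × 0.740000 = 0.728900
Parallel ([0.931822] and [0.728900]): 1 − (1 − 0.931822)(1 − 0.728900) = 0.9815

0.9815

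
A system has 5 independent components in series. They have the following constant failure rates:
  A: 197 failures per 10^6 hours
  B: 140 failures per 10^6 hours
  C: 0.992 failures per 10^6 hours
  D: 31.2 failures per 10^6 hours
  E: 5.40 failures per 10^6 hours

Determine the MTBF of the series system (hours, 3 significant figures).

2670

Series of exponential components: λ_sys = Σ λ_i
λ_sys = 0.000197 + 0.000140 + 0.000000992 + 0.0000312 + 0.00000540 = 3.7459e-04 /h
MTBF = 1 / λ_sys = 2670 h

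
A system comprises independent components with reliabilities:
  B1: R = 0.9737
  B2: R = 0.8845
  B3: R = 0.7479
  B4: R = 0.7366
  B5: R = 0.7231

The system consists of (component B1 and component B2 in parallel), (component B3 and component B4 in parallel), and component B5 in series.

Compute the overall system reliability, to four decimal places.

0.6730

Parallel (B1 and B2): 1 − (1 − 0.973700)(1 − 0.884500) = 0.996962
Parallel (B3 and B4): 1 − (1 − 0.747900)(1 − 0.736600) = 0.933597
Series ([0.996962], [0.933597], and B5): 0.996962 × 0.933597 × 0.723100 = 0.6730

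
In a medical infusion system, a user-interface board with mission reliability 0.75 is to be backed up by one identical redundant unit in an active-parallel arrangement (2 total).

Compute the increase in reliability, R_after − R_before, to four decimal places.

R_before = 0.75
R_after = 1 − (1 − 0.75)^2 = 0.9375
ΔR = 0.9375 − 0.75 = 0.1875

0.1875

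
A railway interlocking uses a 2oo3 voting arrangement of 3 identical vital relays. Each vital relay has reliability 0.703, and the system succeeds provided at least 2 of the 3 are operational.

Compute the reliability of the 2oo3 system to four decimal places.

R = Σ_{i=2}^{3} C(3,i) p^i (1−p)^{3−i} with p = 0.703
C(3,2)·0.703^2·0.297^1 = 0.440340
C(3,3)·0.703^3·0.297^0 = 0.347429
Sum = 0.7878

0.7878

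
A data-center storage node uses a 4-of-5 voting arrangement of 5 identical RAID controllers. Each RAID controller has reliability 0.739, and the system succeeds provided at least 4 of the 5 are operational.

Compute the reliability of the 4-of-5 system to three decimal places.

R = Σ_{i=4}^{5} C(5,i) p^i (1−p)^{5−i} with p = 0.739
C(5,4)·0.739^4·0.261^1 = 0.38921
C(5,5)·0.739^5·0.261^0 = 0.22041
Sum = 0.610

0.610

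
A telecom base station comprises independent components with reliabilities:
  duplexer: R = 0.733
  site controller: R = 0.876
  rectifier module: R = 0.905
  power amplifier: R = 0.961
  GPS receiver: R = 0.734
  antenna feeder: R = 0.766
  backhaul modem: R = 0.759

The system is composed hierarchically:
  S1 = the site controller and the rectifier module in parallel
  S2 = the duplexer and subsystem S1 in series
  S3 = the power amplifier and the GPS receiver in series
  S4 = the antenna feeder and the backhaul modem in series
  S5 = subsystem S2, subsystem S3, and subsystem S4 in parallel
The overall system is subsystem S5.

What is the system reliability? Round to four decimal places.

Parallel (site controller and rectifier module): 1 − (1 − 0.876000)(1 − 0.905000) = 0.988220
Series (duplexer and [0.988220]): 0.733000 × 0.988220 = 0.724365
Series (power amplifier and GPS receiver): 0.961000 × 0.734000 = 0.705374
Series (antenna feeder and backhaul modem): 0.766000 × 0.759000 = 0.581394
Parallel ([0.724365], [0.705374], and [0.581394]): 1 − (1 − 0.724365)(1 − 0.705374)(1 − 0.581394) = 0.9660

0.9660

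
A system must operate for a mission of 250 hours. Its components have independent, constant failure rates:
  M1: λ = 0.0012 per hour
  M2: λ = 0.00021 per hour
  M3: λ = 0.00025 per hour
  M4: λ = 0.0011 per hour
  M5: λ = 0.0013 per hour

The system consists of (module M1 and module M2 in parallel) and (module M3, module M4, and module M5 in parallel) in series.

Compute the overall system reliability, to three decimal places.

R(M1) = exp(−0.0012 × 250) = 0.74082
R(M2) = exp(−0.00021 × 250) = 0.94885
R(M3) = exp(−0.00025 × 250) = 0.93941
R(M4) = exp(−0.0011 × 250) = 0.75957
R(M5) = exp(−0.0013 × 250) = 0.72253
Parallel (M1 and M2): 1 − (1 − 0.74082)(1 − 0.94885) = 0.98674
Parallel (M3, M4, and M5): 1 − (1 − 0.93941)(1 − 0.75957)(1 − 0.72253) = 0.99596
Series ([0.98674] and [0.99596]): 0.98674 × 0.99596 = 0.983

0.983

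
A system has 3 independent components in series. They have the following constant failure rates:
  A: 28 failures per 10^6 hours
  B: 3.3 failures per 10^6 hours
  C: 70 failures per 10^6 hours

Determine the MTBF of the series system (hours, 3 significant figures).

9870

Series of exponential components: λ_sys = Σ λ_i
λ_sys = 0.000028 + 0.0000033 + 0.000070 = 1.0130e-04 /h
MTBF = 1 / λ_sys = 9870 h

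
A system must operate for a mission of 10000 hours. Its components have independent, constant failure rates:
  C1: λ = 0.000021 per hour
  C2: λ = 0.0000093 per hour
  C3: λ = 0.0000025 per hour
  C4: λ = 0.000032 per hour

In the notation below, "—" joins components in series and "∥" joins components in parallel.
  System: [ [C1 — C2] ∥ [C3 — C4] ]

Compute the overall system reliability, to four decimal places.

0.9237

R(C1) = exp(−0.000021 × 10000) = 0.810584
R(C2) = exp(−0.0000093 × 10000) = 0.911194
R(C3) = exp(−0.0000025 × 10000) = 0.975310
R(C4) = exp(−0.000032 × 10000) = 0.726149
Series (C1 and C2): 0.810584 × 0.911194 = 0.738599
Series (C3 and C4): 0.975310 × 0.726149 = 0.708220
Parallel ([0.738599] and [0.708220]): 1 − (1 − 0.738599)(1 − 0.708220) = 0.9237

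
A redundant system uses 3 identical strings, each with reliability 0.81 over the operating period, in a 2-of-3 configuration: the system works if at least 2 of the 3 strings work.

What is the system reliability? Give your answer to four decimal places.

R = Σ_{i=2}^{3} C(3,i) p^i (1−p)^{3−i} with p = 0.81
C(3,2)·0.81^2·0.19^1 = 0.373977
C(3,3)·0.81^3·0.19^0 = 0.531441
Sum = 0.9054

0.9054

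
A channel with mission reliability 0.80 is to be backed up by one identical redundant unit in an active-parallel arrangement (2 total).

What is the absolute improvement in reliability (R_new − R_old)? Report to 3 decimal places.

R_before = 0.80
R_after = 1 − (1 − 0.80)^2 = 0.960
ΔR = 0.960 − 0.80 = 0.160

0.160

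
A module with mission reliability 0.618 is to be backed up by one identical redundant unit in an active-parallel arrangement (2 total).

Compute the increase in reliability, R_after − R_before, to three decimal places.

0.236

R_before = 0.618
R_after = 1 − (1 − 0.618)^2 = 0.854
ΔR = 0.854 − 0.618 = 0.236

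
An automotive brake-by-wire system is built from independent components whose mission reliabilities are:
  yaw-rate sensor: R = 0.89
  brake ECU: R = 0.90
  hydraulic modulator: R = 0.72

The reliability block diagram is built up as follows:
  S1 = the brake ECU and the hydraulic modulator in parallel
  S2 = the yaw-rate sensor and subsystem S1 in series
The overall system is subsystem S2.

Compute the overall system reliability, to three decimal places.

Parallel (brake ECU and hydraulic modulator): 1 − (1 − 0.90000)(1 − 0.72000) = 0.97200
Series (yaw-rate sensor and [0.97200]): 0.89000 × 0.97200 = 0.865

0.865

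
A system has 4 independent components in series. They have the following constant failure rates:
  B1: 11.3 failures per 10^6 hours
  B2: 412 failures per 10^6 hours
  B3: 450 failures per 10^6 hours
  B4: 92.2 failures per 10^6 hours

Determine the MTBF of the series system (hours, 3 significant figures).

1040

Series of exponential components: λ_sys = Σ λ_i
λ_sys = 0.0000113 + 0.000412 + 0.000450 + 0.0000922 = 9.6550e-04 /h
MTBF = 1 / λ_sys = 1040 h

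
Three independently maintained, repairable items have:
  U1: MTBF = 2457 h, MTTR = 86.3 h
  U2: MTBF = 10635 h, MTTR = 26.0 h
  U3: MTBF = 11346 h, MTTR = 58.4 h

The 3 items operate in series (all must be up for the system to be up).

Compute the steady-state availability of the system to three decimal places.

A(U1) = MTBF/(MTBF+MTTR) = 2457/(2457+86.3) = 0.966068
A(U2) = MTBF/(MTBF+MTTR) = 10635/(10635+26.0) = 0.997561
A(U3) = MTBF/(MTBF+MTTR) = 11346/(11346+58.4) = 0.994879
Series availability: 0.966068 × 0.997561 × 0.994879 = 0.959

0.959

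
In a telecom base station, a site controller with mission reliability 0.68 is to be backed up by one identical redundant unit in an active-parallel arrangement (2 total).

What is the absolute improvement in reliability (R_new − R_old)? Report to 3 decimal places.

R_before = 0.68
R_after = 1 − (1 − 0.68)^2 = 0.898
ΔR = 0.898 − 0.68 = 0.218

0.218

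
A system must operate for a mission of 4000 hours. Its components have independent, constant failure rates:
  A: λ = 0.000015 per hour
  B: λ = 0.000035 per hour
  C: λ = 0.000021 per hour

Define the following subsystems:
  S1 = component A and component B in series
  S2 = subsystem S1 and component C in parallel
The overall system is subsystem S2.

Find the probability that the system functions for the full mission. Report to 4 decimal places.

R(A) = exp(−0.000015 × 4000) = 0.941765
R(B) = exp(−0.000035 × 4000) = 0.869358
R(C) = exp(−0.000021 × 4000) = 0.919431
Series (A and B): 0.941765 × 0.869358 = 0.818731
Parallel ([0.818731] and C): 1 − (1 − 0.818731)(1 − 0.919431) = 0.9854

0.9854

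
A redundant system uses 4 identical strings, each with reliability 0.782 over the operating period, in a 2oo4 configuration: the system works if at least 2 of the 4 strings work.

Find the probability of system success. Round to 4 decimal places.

R = Σ_{i=2}^{4} C(4,i) p^i (1−p)^{4−i} with p = 0.782
C(4,2)·0.782^2·0.218^2 = 0.174372
C(4,3)·0.782^3·0.218^1 = 0.417001
C(4,4)·0.782^4·0.218^0 = 0.373962
Sum = 0.9653

0.9653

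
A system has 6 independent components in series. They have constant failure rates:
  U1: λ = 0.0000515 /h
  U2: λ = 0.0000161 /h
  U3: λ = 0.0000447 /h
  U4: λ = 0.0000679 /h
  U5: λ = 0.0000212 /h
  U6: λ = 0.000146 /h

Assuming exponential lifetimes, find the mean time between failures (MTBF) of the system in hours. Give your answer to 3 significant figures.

2880

Series of exponential components: λ_sys = Σ λ_i
λ_sys = 0.0000515 + 0.0000161 + 0.0000447 + 0.0000679 + 0.0000212 + 0.000146 = 3.4740e-04 /h
MTBF = 1 / λ_sys = 2880 h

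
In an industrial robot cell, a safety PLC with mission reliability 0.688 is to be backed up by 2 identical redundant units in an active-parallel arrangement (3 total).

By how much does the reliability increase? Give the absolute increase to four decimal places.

R_before = 0.688
R_after = 1 − (1 − 0.688)^3 = 0.9696
ΔR = 0.9696 − 0.688 = 0.2816

0.2816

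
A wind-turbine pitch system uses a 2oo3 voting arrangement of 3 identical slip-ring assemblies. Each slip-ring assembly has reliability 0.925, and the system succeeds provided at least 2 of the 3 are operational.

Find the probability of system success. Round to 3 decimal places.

R = Σ_{i=2}^{3} C(3,i) p^i (1−p)^{3−i} with p = 0.925
C(3,2)·0.925^2·0.075^1 = 0.19252
C(3,3)·0.925^3·0.075^0 = 0.79145
Sum = 0.984

0.984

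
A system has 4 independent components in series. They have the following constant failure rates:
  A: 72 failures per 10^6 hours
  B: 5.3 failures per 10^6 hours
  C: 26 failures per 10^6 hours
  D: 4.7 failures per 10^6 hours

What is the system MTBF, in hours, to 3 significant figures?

9260

Series of exponential components: λ_sys = Σ λ_i
λ_sys = 0.000072 + 0.0000053 + 0.000026 + 0.0000047 = 1.0800e-04 /h
MTBF = 1 / λ_sys = 9260 h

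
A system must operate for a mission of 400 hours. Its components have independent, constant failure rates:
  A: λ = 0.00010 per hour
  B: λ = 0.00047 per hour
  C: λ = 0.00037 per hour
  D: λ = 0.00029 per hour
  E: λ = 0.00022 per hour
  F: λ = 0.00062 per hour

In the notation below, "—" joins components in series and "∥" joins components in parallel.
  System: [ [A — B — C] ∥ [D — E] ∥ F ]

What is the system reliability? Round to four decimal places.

0.9873

R(A) = exp(−0.00010 × 400) = 0.960789
R(B) = exp(−0.00047 × 400) = 0.828615
R(C) = exp(−0.00037 × 400) = 0.862431
R(D) = exp(−0.00029 × 400) = 0.890475
R(E) = exp(−0.00022 × 400) = 0.915761
R(F) = exp(−0.00062 × 400) = 0.780360
Series (A, B, and C): 0.960789 × 0.828615 × 0.862431 = 0.686602
Series (D and E): 0.890475 × 0.915761 = 0.815462
Parallel ([0.686602], [0.815462], and F): 1 − (1 − 0.686602)(1 − 0.815462)(1 − 0.780360) = 0.9873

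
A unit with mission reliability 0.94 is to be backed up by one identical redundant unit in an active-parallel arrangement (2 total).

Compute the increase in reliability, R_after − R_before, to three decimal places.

0.056

R_before = 0.94
R_after = 1 − (1 − 0.94)^2 = 0.996
ΔR = 0.996 − 0.94 = 0.056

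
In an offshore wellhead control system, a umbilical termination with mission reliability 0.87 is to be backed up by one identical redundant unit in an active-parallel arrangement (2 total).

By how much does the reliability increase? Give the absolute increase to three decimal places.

R_before = 0.87
R_after = 1 − (1 − 0.87)^2 = 0.983
ΔR = 0.983 − 0.87 = 0.113

0.113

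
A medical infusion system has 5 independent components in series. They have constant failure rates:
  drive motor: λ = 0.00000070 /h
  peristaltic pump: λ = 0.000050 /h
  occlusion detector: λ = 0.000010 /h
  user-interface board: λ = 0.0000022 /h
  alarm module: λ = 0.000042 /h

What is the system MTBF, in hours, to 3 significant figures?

9530

Series of exponential components: λ_sys = Σ λ_i
λ_sys = 0.00000070 + 0.000050 + 0.000010 + 0.0000022 + 0.000042 = 1.0490e-04 /h
MTBF = 1 / λ_sys = 9530 h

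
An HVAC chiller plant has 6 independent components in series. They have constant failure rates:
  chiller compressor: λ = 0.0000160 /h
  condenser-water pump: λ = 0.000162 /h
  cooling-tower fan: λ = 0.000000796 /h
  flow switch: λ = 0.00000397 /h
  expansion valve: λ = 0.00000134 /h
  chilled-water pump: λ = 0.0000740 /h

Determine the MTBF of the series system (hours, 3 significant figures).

Series of exponential components: λ_sys = Σ λ_i
λ_sys = 0.0000160 + 0.000162 + 0.000000796 + 0.00000397 + 0.00000134 + 0.0000740 = 2.5811e-04 /h
MTBF = 1 / λ_sys = 3870 h

3870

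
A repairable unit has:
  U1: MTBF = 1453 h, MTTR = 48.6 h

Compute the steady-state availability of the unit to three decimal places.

0.968

A(U1) = MTBF/(MTBF+MTTR) = 1453/(1453+48.6) = 0.968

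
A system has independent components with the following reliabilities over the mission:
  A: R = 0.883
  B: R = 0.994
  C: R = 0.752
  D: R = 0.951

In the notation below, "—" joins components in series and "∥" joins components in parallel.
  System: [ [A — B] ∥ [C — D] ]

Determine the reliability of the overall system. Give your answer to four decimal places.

Series (A and B): 0.883000 × 0.994000 = 0.877702
Series (C and D): 0.752000 × 0.951000 = 0.715152
Parallel ([0.877702] and [0.715152]): 1 − (1 − 0.877702)(1 − 0.715152) = 0.9652

0.9652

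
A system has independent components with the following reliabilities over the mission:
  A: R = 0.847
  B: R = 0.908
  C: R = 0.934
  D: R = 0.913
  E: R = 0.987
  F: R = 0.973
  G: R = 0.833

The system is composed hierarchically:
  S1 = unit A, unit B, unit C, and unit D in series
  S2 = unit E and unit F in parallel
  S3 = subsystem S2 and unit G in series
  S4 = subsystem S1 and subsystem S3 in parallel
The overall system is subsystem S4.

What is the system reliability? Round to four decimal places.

0.9424

Series (A, B, C, and D): 0.847000 × 0.908000 × 0.934000 × 0.913000 = 0.655823
Parallel (E and F): 1 − (1 − 0.987000)(1 − 0.973000) = 0.999649
Series ([0.999649] and G): 0.999649 × 0.833000 = 0.832708
Parallel ([0.655823] and [0.832708]): 1 − (1 − 0.655823)(1 − 0.832708) = 0.9424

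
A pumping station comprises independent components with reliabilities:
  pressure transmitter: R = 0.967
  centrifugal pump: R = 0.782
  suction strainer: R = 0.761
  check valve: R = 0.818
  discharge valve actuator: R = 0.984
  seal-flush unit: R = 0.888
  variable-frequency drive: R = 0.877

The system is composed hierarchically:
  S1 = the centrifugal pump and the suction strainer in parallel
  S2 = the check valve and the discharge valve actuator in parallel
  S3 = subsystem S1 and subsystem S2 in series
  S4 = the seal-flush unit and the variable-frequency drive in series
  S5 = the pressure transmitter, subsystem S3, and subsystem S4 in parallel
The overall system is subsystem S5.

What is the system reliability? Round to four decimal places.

Parallel (centrifugal pump and suction strainer): 1 − (1 − 0.782000)(1 − 0.761000) = 0.947898
Parallel (check valve and discharge valve actuator): 1 − (1 − 0.818000)(1 − 0.984000) = 0.997088
Series ([0.947898] and [0.997088]): 0.947898 × 0.997088 = 0.945138
Series (seal-flush unit and variable-frequency drive): 0.888000 × 0.877000 = 0.778776
Parallel (pressure transmitter, [0.945138], and [0.778776]): 1 − (1 − 0.967000)(1 − 0.945138)(1 − 0.778776) = 0.9996

0.9996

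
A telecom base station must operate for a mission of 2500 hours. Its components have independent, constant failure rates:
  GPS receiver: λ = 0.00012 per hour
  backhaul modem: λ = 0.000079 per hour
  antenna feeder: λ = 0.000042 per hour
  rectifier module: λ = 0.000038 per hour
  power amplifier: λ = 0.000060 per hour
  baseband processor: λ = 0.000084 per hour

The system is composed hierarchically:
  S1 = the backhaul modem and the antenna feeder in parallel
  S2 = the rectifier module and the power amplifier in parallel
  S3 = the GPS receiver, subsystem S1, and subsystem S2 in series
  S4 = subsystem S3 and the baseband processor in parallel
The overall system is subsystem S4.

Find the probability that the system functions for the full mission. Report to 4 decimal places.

R(GPS receiver) = exp(−0.00012 × 2500) = 0.740818
R(backhaul modem) = exp(−0.000079 × 2500) = 0.820780
R(antenna feeder) = exp(−0.000042 × 2500) = 0.900325
R(rectifier module) = exp(−0.000038 × 2500) = 0.909373
R(power amplifier) = exp(−0.000060 × 2500) = 0.860708
R(baseband processor) = exp(−0.000084 × 2500) = 0.810584
Parallel (backhaul modem and antenna feeder): 1 − (1 − 0.820780)(1 − 0.900325) = 0.982136
Parallel (rectifier module and power amplifier): 1 − (1 − 0.909373)(1 − 0.860708) = 0.987376
Series (GPS receiver, [0.982136], and [0.987376]): 0.740818 × 0.982136 × 0.987376 = 0.718399
Parallel ([0.718399] and baseband processor): 1 − (1 − 0.718399)(1 − 0.810584) = 0.9467

0.9467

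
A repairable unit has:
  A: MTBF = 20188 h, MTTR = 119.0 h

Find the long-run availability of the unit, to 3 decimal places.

0.994

A(A) = MTBF/(MTBF+MTTR) = 20188/(20188+119.0) = 0.994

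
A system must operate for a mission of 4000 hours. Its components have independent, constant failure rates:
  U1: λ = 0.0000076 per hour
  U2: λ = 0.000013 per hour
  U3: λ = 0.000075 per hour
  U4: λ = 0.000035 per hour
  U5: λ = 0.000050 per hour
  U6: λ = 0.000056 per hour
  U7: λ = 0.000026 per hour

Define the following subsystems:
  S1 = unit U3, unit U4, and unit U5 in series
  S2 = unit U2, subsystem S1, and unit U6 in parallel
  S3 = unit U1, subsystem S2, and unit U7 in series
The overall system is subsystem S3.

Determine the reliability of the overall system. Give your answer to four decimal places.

R(U1) = exp(−0.0000076 × 4000) = 0.970057
R(U2) = exp(−0.000013 × 4000) = 0.949329
R(U3) = exp(−0.000075 × 4000) = 0.740818
R(U4) = exp(−0.000035 × 4000) = 0.869358
R(U5) = exp(−0.000050 × 4000) = 0.818731
R(U6) = exp(−0.000056 × 4000) = 0.799315
R(U7) = exp(−0.000026 × 4000) = 0.901225
Series (U3, U4, and U5): 0.740818 × 0.869358 × 0.818731 = 0.527292
Parallel (U2, [0.527292], and U6): 1 − (1 − 0.949329)(1 − 0.527292)(1 − 0.799315) = 0.995193
Series (U1, [0.995193], and U7): 0.970057 × 0.995193 × 0.901225 = 0.8700

0.8700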